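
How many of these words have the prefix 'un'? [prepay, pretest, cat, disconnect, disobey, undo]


Checking each word for prefix 'un':
  'prepay' -> no (count: 0)
  'pretest' -> no (count: 0)
  'cat' -> no (count: 0)
  'disconnect' -> no (count: 0)
  'disobey' -> no (count: 0)
  'undo' -> YES, starts with 'un' (count: 1)
Total with prefix 'un': 1

1


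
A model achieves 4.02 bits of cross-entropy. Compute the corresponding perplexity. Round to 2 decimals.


Perplexity formula: PP = 2^H
H = 4.02
PP = 2^4.02
Decompose: 2^4.02 = 2^4 * 2^0.02
2^4 = 16, 2^0.02 ~ 1.0139595
PP ~ 16 * 1.0139595 = 16.2233520
Rounded to 2 decimals: 16.22

16.22


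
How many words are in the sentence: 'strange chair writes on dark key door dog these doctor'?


Counting words by splitting on spaces:
  Word 1: 'strange'
  Word 2: 'chair'
  Word 3: 'writes'
  Word 4: 'on'
  Word 5: 'dark'
  Word 6: 'key'
  Word 7: 'door'
  Word 8: 'dog'
  Word 9: 'these'
  Word 10: 'doctor'
Total words: 10

10


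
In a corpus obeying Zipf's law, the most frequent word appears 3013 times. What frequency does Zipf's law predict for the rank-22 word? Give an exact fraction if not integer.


Zipf's law: freq(rank) = f1 / rank
f1 = 3013, rank = 22
freq = 3013 / 22
GCD(3013, 22) = 1
Simplified: 3013/22

3013/22


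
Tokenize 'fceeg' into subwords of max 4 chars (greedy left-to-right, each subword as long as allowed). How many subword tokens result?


'fceeg' has 5 characters.
Chunking with max size 4:
  Chunk 1: 'fcee' (positions 0-3)
  Chunk 2: 'g' (positions 4-4)
Total chunks: ceil(5 / 4) = 2

2


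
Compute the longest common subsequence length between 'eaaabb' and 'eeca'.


DP table for LCS of 'eaaabb' and 'eeca':
       e  e  c  a
    0  0  0  0  0
  e 0  1  1  1  1
  a 0  1  1  1  2
  a 0  1  1  1  2
  a 0  1  1  1  2
  b 0  1  1  1  2
  b 0  1  1  1  2
LCS: 'ea'
LCS length = 2

2


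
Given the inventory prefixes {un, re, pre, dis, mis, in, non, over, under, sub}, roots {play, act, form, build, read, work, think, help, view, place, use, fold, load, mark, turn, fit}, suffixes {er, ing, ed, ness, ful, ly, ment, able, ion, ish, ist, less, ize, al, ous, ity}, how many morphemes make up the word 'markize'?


Segmenting 'markize' against the inventory:
  'mark' -> root (morpheme 1)
  'ize' -> suffix (morpheme 2)
Total morphemes: 2

2


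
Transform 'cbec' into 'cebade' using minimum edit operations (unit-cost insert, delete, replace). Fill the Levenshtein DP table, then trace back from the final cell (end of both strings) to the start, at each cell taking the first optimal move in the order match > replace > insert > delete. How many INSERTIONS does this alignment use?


Edit distance = 4. Backtracking from cell (4, 6) with preference match > replace > insert > delete,
then listing the resulting alignment 'cbec' -> 'cebade' left to right:
  Step 1: keep 'c'
  Step 2: insert 'e' [insertion #1]
  Step 3: keep 'b'
  Step 4: insert 'a' [insertion #2]
  Step 5: replace e->d
  Step 6: replace c->e
Total insertions: 2

2


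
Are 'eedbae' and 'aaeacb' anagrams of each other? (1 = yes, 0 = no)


Sort characters of 'eedbae': 'abdeee'
Sort characters of 'aaeacb': 'aaabce'
Sorted forms differ -> they are NOT anagrams
Result: 0

0


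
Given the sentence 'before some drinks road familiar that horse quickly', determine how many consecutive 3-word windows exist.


Word trigrams from [8] words:
  Trigram 1: (before some drinks)
  Trigram 2: (some drinks road)
  Trigram 3: (drinks road familiar)
  Trigram 4: (road familiar that)
  Trigram 5: (familiar that horse)
  Trigram 6: (that horse quickly)
Total word trigrams: 8 - 2 = 6

6


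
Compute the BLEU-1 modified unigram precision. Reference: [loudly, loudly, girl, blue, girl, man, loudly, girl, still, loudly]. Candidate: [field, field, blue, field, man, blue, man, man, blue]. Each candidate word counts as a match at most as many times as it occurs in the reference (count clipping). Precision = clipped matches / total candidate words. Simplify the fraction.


Reference word counts: {'blue': 1, 'girl': 3, 'loudly': 4, 'man': 1, 'still': 1}
Checking each candidate word (with clipping):
  'field' -> not in reference -> no match (matches: 0)
  'field' -> not in reference -> no match (matches: 0)
  'blue' -> in reference (ref count 1, used 1/1) -> match (matches: 1)
  'field' -> not in reference -> no match (matches: 1)
  'man' -> in reference (ref count 1, used 1/1) -> match (matches: 2)
  'blue' -> ref count 1 already used up (1/1) -> clipped, no match (matches: 2)
  'man' -> ref count 1 already used up (1/1) -> clipped, no match (matches: 2)
  'man' -> ref count 1 already used up (1/1) -> clipped, no match (matches: 2)
  'blue' -> ref count 1 already used up (1/1) -> clipped, no match (matches: 2)
Clipped matches: 2, Candidate length: 9
Precision = 2/9

2/9


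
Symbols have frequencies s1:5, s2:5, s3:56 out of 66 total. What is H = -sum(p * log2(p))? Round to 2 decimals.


Computing entropy H = -sum(p_i * log2(p_i)):
  s1: p = 5/66 = 0.0758, -p*log2(p) = 0.2820
  s2: p = 5/66 = 0.0758, -p*log2(p) = 0.2820
  s3: p = 56/66 = 0.8485, -p*log2(p) = 0.2011
H = sum of terms = 0.7651
Rounded to 2 decimals: 0.77

0.77


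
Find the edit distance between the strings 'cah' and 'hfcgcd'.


Building DP table for s1='cah' (len 3) and s2='hfcgcd' (len 6):
       h  f  c  g  c  d
    0  1  2  3  4  5  6
  c 1  1  2  2  3  4  5
  a 2  2  2  3  3  4  5
  h 3  2  3  3  4  4  5
Edit distance = dp[3][6] = 5

5


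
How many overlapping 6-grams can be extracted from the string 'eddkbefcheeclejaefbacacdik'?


String 'eddkbefcheeclejaefbacacdik' has length L = 26.
Number of overlapping n-grams = L - n + 1
Substituting: 26 - 6 + 1 = 21

21


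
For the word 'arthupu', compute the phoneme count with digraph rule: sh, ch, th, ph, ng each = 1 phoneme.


Parsing 'arthupu' greedily, digraphs first:
  'a' -> vowel phoneme (phonemes so far: 1)
  'r' -> consonant phoneme (phonemes so far: 2)
  'th' -> digraph (1 consonant phoneme) (phonemes so far: 3)
  'u' -> vowel phoneme (phonemes so far: 4)
  'p' -> consonant phoneme (phonemes so far: 5)
  'u' -> vowel phoneme (phonemes so far: 6)
Total phonemes: 6

6


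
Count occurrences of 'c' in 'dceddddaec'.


Scanning 'dceddddaec' for 'c':
  Position 1: 'c' -> MATCH (count: 1)
  Position 9: 'c' -> MATCH (count: 2)
Total occurrences of 'c': 2

2


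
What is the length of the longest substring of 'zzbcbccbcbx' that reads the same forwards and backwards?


Scanning 'zzbcbccbcbx' for palindromic substrings.
Substring at positions 2-9: 'bcbccbcb'.
Check: reverse('bcbccbcb') = 'bcbccbcb' -> palindrome confirmed.
Neighbouring characters ('z' / 'x') break symmetry, so it cannot extend further.
No longer palindromic substring exists; longest length = 8

8


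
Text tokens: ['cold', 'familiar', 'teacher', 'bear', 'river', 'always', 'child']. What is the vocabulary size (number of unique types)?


Listing all tokens and tracking unique types:
  Token 1: 'cold' -> NEW (unique so far: 1)
  Token 2: 'familiar' -> NEW (unique so far: 2)
  Token 3: 'teacher' -> NEW (unique so far: 3)
  Token 4: 'bear' -> NEW (unique so far: 4)
  Token 5: 'river' -> NEW (unique so far: 5)
  Token 6: 'always' -> NEW (unique so far: 6)
  Token 7: 'child' -> NEW (unique so far: 7)
Unique types: ('always', 'bear', 'child', 'cold', 'familiar', 'river', 'teacher')
Vocabulary size: 7

7


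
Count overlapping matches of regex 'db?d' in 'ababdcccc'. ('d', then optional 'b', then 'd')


Pattern: db?d means 'd', then optional 'b', then 'd'.
Scanning 'ababdcccc' position-by-position:
  Pos 0: window 'aba' -> no
  Pos 1: window 'bab' -> no
  Pos 2: window 'abd' -> no
  Pos 3: window 'bdc' -> no
  Pos 4: window 'dcc' -> no
  Pos 5: window 'ccc' -> no
  Pos 6: window 'ccc' -> no
  Pos 7: window 'cc' -> no
  Pos 8: window 'c' -> no
Total matches: 0

0


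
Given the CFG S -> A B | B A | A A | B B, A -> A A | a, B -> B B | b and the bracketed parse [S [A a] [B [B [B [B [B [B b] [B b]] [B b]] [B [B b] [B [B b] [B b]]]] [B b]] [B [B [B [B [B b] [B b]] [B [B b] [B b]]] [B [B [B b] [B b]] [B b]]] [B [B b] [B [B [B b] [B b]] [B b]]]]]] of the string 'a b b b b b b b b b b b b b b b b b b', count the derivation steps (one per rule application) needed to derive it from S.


Every bracketed nonterminal node [X ...] in the tree is produced by exactly one rule application.
Reading the tree off as a leftmost derivation:
  Step 1: S  =>  A B   (applied S -> A B)
  Step 2: A B  =>  a B   (applied A -> a)
  Step 3: a B  =>  a B B   (applied B -> B B)
  Step 4: a B B  =>  a B B B   (applied B -> B B)
  Step 5: a B B B  =>  a B B B B   (applied B -> B B)
  Step 6: a B B B B  =>  a B B B B B   (applied B -> B B)
  Step 7: a B B B B B  =>  a B B B B B B   (applied B -> B B)
  Step 8: a B B B B B B  =>  a b B B B B B   (applied B -> b)
  Step 9: a b B B B B B  =>  a b b B B B B   (applied B -> b)
  Step 10: a b b B B B B  =>  a b b b B B B   (applied B -> b)
  Step 11: a b b b B B B  =>  a b b b B B B B   (applied B -> B B)
  Step 12: a b b b B B B B  =>  a b b b b B B B   (applied B -> b)
  Step 13: a b b b b B B B  =>  a b b b b B B B B   (applied B -> B B)
  Step 14: a b b b b B B B B  =>  a b b b b b B B B   (applied B -> b)
  Step 15: a b b b b b B B B  =>  a b b b b b b B B   (applied B -> b)
  Step 16: a b b b b b b B B  =>  a b b b b b b b B   (applied B -> b)
  Step 17: a b b b b b b b B  =>  a b b b b b b b B B   (applied B -> B B)
  Step 18: a b b b b b b b B B  =>  a b b b b b b b B B B   (applied B -> B B)
  Step 19: a b b b b b b b B B B  =>  a b b b b b b b B B B B   (applied B -> B B)
  Step 20: a b b b b b b b B B B B  =>  a b b b b b b b B B B B B   (applied B -> B B)
  Step 21: a b b b b b b b B B B B B  =>  a b b b b b b b b B B B B   (applied B -> b)
  Step 22: a b b b b b b b b B B B B  =>  a b b b b b b b b b B B B   (applied B -> b)
  Step 23: a b b b b b b b b b B B B  =>  a b b b b b b b b b B B B B   (applied B -> B B)
  Step 24: a b b b b b b b b b B B B B  =>  a b b b b b b b b b b B B B   (applied B -> b)
  Step 25: a b b b b b b b b b b B B B  =>  a b b b b b b b b b b b B B   (applied B -> b)
  Step 26: a b b b b b b b b b b b B B  =>  a b b b b b b b b b b b B B B   (applied B -> B B)
  Step 27: a b b b b b b b b b b b B B B  =>  a b b b b b b b b b b b B B B B   (applied B -> B B)
  Step 28: a b b b b b b b b b b b B B B B  =>  a b b b b b b b b b b b b B B B   (applied B -> b)
  Step 29: a b b b b b b b b b b b b B B B  =>  a b b b b b b b b b b b b b B B   (applied B -> b)
  Step 30: a b b b b b b b b b b b b b B B  =>  a b b b b b b b b b b b b b b B   (applied B -> b)
  Step 31: a b b b b b b b b b b b b b b B  =>  a b b b b b b b b b b b b b b B B   (applied B -> B B)
  Step 32: a b b b b b b b b b b b b b b B B  =>  a b b b b b b b b b b b b b b b B   (applied B -> b)
  Step 33: a b b b b b b b b b b b b b b b B  =>  a b b b b b b b b b b b b b b b B B   (applied B -> B B)
  Step 34: a b b b b b b b b b b b b b b b B B  =>  a b b b b b b b b b b b b b b b B B B   (applied B -> B B)
  Step 35: a b b b b b b b b b b b b b b b B B B  =>  a b b b b b b b b b b b b b b b b B B   (applied B -> b)
  Step 36: a b b b b b b b b b b b b b b b b B B  =>  a b b b b b b b b b b b b b b b b b B   (applied B -> b)
  Step 37: a b b b b b b b b b b b b b b b b b B  =>  a b b b b b b b b b b b b b b b b b b   (applied B -> b)
Final yield: a b b b b b b b b b b b b b b b b b b
Total rewrite steps: 37

37


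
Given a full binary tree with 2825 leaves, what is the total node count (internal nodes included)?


Leaf nodes (terminals): 2825
Internal nodes = n - 1 = 2825 - 1 = 2824
Total = leaves + internal = 2825 + 2824 = 5649

5649


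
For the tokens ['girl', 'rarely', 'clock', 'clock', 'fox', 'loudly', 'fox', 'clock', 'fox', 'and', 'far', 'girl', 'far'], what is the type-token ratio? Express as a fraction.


Tokens: 13
Unique types: ('and', 'clock', 'far', 'fox', 'girl', 'loudly', 'rarely') = 7
TTR = 7/13
Already in lowest terms.

7/13


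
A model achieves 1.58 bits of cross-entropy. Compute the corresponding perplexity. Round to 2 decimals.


Perplexity formula: PP = 2^H
H = 1.58
PP = 2^1.58
Decompose: 2^1.58 = 2^1 * 2^0.58
2^1 = 2, 2^0.58 ~ 1.4948492
PP ~ 2 * 1.4948492 = 2.9896984
Rounded to 2 decimals: 2.99

2.99


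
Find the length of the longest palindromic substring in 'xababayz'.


Scanning 'xababayz' for palindromic substrings.
Substring at positions 1-5: 'ababa'.
Check: reverse('ababa') = 'ababa' -> palindrome confirmed.
Neighbouring characters ('x' / 'y') break symmetry, so it cannot extend further.
No longer palindromic substring exists; longest length = 5

5


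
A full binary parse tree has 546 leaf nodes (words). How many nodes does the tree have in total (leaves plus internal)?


Leaf nodes (terminals): 546
Internal nodes = n - 1 = 546 - 1 = 545
Total = leaves + internal = 546 + 545 = 1091

1091


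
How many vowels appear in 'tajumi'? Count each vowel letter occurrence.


Scanning each character of 'tajumi':
  Position 1: 't' -> consonant (running count: 0)
  Position 2: 'a' -> vowel (running count: 1)
  Position 3: 'j' -> consonant (running count: 1)
  Position 4: 'u' -> vowel (running count: 2)
  Position 5: 'm' -> consonant (running count: 2)
  Position 6: 'i' -> vowel (running count: 3)
Total vowels: 3

3


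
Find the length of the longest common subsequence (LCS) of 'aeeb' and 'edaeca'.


DP table for LCS of 'aeeb' and 'edaeca':
       e  d  a  e  c  a
    0  0  0  0  0  0  0
  a 0  0  0  1  1  1  1
  e 0  1  1  1  2  2  2
  e 0  1  1  1  2  2  2
  b 0  1  1  1  2  2  2
LCS: 'ae'
LCS length = 2

2


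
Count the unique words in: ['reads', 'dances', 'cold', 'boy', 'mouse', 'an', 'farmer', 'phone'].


Listing all tokens and tracking unique types:
  Token 1: 'reads' -> NEW (unique so far: 1)
  Token 2: 'dances' -> NEW (unique so far: 2)
  Token 3: 'cold' -> NEW (unique so far: 3)
  Token 4: 'boy' -> NEW (unique so far: 4)
  Token 5: 'mouse' -> NEW (unique so far: 5)
  Token 6: 'an' -> NEW (unique so far: 6)
  Token 7: 'farmer' -> NEW (unique so far: 7)
  Token 8: 'phone' -> NEW (unique so far: 8)
Unique types: ('an', 'boy', 'cold', 'dances', 'farmer', 'mouse', 'phone', 'reads')
Vocabulary size: 8

8


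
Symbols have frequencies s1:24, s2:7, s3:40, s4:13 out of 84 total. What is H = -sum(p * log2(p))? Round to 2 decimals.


Computing entropy H = -sum(p_i * log2(p_i)):
  s1: p = 24/84 = 0.2857, -p*log2(p) = 0.5164
  s2: p = 7/84 = 0.0833, -p*log2(p) = 0.2987
  s3: p = 40/84 = 0.4762, -p*log2(p) = 0.5097
  s4: p = 13/84 = 0.1548, -p*log2(p) = 0.4166
H = sum of terms = 1.7414
Rounded to 2 decimals: 1.74

1.74


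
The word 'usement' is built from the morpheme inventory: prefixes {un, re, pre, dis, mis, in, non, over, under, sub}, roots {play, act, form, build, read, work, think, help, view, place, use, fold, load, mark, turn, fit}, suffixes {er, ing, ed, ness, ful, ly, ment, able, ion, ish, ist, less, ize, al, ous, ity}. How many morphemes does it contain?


Segmenting 'usement' against the inventory:
  'use' -> root (morpheme 1)
  'ment' -> suffix (morpheme 2)
Total morphemes: 2

2


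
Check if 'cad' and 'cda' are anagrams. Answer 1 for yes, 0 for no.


Sort characters of 'cad': 'acd'
Sort characters of 'cda': 'acd'
Sorted forms match -> they ARE anagrams
Result: 1

1


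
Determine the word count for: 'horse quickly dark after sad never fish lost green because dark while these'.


Counting words by splitting on spaces:
  Word 1: 'horse'
  Word 2: 'quickly'
  Word 3: 'dark'
  Word 4: 'after'
  Word 5: 'sad'
  Word 6: 'never'
  Word 7: 'fish'
  Word 8: 'lost'
  Word 9: 'green'
  Word 10: 'because'
  Word 11: 'dark'
  Word 12: 'while'
  Word 13: 'these'
Total words: 13

13


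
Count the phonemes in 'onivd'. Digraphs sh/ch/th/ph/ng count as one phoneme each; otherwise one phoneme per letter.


Parsing 'onivd' greedily, digraphs first:
  'o' -> vowel phoneme (phonemes so far: 1)
  'n' -> consonant phoneme (phonemes so far: 2)
  'i' -> vowel phoneme (phonemes so far: 3)
  'v' -> consonant phoneme (phonemes so far: 4)
  'd' -> consonant phoneme (phonemes so far: 5)
Total phonemes: 5

5


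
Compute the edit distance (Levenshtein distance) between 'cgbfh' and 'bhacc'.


Building DP table for s1='cgbfh' (len 5) and s2='bhacc' (len 5):
       b  h  a  c  c
    0  1  2  3  4  5
  c 1  1  2  3  3  4
  g 2  2  2  3  4  4
  b 3  2  3  3  4  5
  f 4  3  3  4  4  5
  h 5  4  3  4  5  5
Edit distance = dp[5][5] = 5

5


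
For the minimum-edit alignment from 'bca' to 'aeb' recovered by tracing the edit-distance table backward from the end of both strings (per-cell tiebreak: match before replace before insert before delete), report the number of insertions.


Edit distance = 3. Backtracking from cell (3, 3) with preference match > replace > insert > delete,
then listing the resulting alignment 'bca' -> 'aeb' left to right:
  Step 1: replace b->a
  Step 2: replace c->e
  Step 3: replace a->b
Total insertions: 0

0


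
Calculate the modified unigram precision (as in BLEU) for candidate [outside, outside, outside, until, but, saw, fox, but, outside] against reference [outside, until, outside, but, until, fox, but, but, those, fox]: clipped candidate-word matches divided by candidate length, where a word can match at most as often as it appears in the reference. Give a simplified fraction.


Reference word counts: {'but': 3, 'fox': 2, 'outside': 2, 'those': 1, 'until': 2}
Checking each candidate word (with clipping):
  'outside' -> in reference (ref count 2, used 1/2) -> match (matches: 1)
  'outside' -> in reference (ref count 2, used 2/2) -> match (matches: 2)
  'outside' -> ref count 2 already used up (2/2) -> clipped, no match (matches: 2)
  'until' -> in reference (ref count 2, used 1/2) -> match (matches: 3)
  'but' -> in reference (ref count 3, used 1/3) -> match (matches: 4)
  'saw' -> not in reference -> no match (matches: 4)
  'fox' -> in reference (ref count 2, used 1/2) -> match (matches: 5)
  'but' -> in reference (ref count 3, used 2/3) -> match (matches: 6)
  'outside' -> ref count 2 already used up (2/2) -> clipped, no match (matches: 6)
Clipped matches: 6, Candidate length: 9
Precision = 6/9 = 2/3

2/3


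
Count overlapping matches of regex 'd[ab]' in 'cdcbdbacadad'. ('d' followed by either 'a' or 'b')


Pattern: d[ab] means 'd' followed by either 'a' or 'b'.
Scanning 'cdcbdbacadad' position-by-position:
  Pos 0: window 'cd' -> no
  Pos 1: window 'dc' -> no
  Pos 2: window 'cb' -> no
  Pos 3: window 'bd' -> no
  Pos 4: window 'db' -> MATCH
  Pos 5: window 'ba' -> no
  Pos 6: window 'ac' -> no
  Pos 7: window 'ca' -> no
  Pos 8: window 'ad' -> no
  Pos 9: window 'da' -> MATCH
  Pos 10: window 'ad' -> no
  Pos 11: window 'd' -> no
Total matches: 2

2


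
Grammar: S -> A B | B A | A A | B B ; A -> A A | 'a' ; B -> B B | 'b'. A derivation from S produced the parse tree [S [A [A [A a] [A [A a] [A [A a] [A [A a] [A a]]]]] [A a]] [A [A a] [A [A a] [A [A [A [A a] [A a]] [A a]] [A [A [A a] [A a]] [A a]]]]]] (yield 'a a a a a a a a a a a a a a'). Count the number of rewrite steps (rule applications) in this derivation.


Every bracketed nonterminal node [X ...] in the tree is produced by exactly one rule application.
Reading the tree off as a leftmost derivation:
  Step 1: S  =>  A A   (applied S -> A A)
  Step 2: A A  =>  A A A   (applied A -> A A)
  Step 3: A A A  =>  A A A A   (applied A -> A A)
  Step 4: A A A A  =>  a A A A   (applied A -> a)
  Step 5: a A A A  =>  a A A A A   (applied A -> A A)
  Step 6: a A A A A  =>  a a A A A   (applied A -> a)
  Step 7: a a A A A  =>  a a A A A A   (applied A -> A A)
  Step 8: a a A A A A  =>  a a a A A A   (applied A -> a)
  Step 9: a a a A A A  =>  a a a A A A A   (applied A -> A A)
  Step 10: a a a A A A A  =>  a a a a A A A   (applied A -> a)
  Step 11: a a a a A A A  =>  a a a a a A A   (applied A -> a)
  Step 12: a a a a a A A  =>  a a a a a a A   (applied A -> a)
  Step 13: a a a a a a A  =>  a a a a a a A A   (applied A -> A A)
  Step 14: a a a a a a A A  =>  a a a a a a a A   (applied A -> a)
  Step 15: a a a a a a a A  =>  a a a a a a a A A   (applied A -> A A)
  Step 16: a a a a a a a A A  =>  a a a a a a a a A   (applied A -> a)
  Step 17: a a a a a a a a A  =>  a a a a a a a a A A   (applied A -> A A)
  Step 18: a a a a a a a a A A  =>  a a a a a a a a A A A   (applied A -> A A)
  Step 19: a a a a a a a a A A A  =>  a a a a a a a a A A A A   (applied A -> A A)
  Step 20: a a a a a a a a A A A A  =>  a a a a a a a a a A A A   (applied A -> a)
  Step 21: a a a a a a a a a A A A  =>  a a a a a a a a a a A A   (applied A -> a)
  Step 22: a a a a a a a a a a A A  =>  a a a a a a a a a a a A   (applied A -> a)
  Step 23: a a a a a a a a a a a A  =>  a a a a a a a a a a a A A   (applied A -> A A)
  Step 24: a a a a a a a a a a a A A  =>  a a a a a a a a a a a A A A   (applied A -> A A)
  Step 25: a a a a a a a a a a a A A A  =>  a a a a a a a a a a a a A A   (applied A -> a)
  Step 26: a a a a a a a a a a a a A A  =>  a a a a a a a a a a a a a A   (applied A -> a)
  Step 27: a a a a a a a a a a a a a A  =>  a a a a a a a a a a a a a a   (applied A -> a)
Final yield: a a a a a a a a a a a a a a
Total rewrite steps: 27

27


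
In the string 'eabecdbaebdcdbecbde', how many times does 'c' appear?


Scanning 'eabecdbaebdcdbecbde' for 'c':
  Position 4: 'c' -> MATCH (count: 1)
  Position 11: 'c' -> MATCH (count: 2)
  Position 15: 'c' -> MATCH (count: 3)
Total occurrences of 'c': 3

3


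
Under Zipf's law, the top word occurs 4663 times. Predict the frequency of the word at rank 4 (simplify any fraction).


Zipf's law: freq(rank) = f1 / rank
f1 = 4663, rank = 4
freq = 4663 / 4
GCD(4663, 4) = 1
Simplified: 4663/4

4663/4


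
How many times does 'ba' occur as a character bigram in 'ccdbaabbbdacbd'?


Scanning 'ccdbaabbbdacbd' for bigram 'ba':
  Position 0: 'cc' -> no
  Position 1: 'cd' -> no
  Position 2: 'db' -> no
  Position 3: 'ba' -> MATCH
  Position 4: 'aa' -> no
  Position 5: 'ab' -> no
  Position 6: 'bb' -> no
  Position 7: 'bb' -> no
  Position 8: 'bd' -> no
  Position 9: 'da' -> no
  Position 10: 'ac' -> no
  Position 11: 'cb' -> no
  Position 12: 'bd' -> no
Total matches: 1

1


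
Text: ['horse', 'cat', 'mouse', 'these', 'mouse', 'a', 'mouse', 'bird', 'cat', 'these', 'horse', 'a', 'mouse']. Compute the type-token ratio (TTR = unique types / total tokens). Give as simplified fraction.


Tokens: 13
Unique types: ('a', 'bird', 'cat', 'horse', 'mouse', 'these') = 6
TTR = 6/13
Already in lowest terms.

6/13


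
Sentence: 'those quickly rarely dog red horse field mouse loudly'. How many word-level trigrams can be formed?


Word trigrams from [9] words:
  Trigram 1: (those quickly rarely)
  Trigram 2: (quickly rarely dog)
  Trigram 3: (rarely dog red)
  Trigram 4: (dog red horse)
  Trigram 5: (red horse field)
  Trigram 6: (horse field mouse)
  Trigram 7: (field mouse loudly)
Total word trigrams: 9 - 2 = 7

7


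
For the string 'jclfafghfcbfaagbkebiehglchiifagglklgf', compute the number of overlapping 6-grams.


String 'jclfafghfcbfaagbkebiehglchiifagglklgf' has length L = 37.
Number of overlapping n-grams = L - n + 1
Substituting: 37 - 6 + 1 = 32

32


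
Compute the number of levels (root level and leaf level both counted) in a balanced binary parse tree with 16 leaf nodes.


In a balanced binary tree with n leaves the deepest leaf is ceil(log2(n)) edges below the root,
so counting node levels inclusive of root and leaves gives ceil(log2(n)) + 1 levels.
log2(16) = 4.0000
ceil(4.0000) = 4
levels = 4 + 1 = 5

5


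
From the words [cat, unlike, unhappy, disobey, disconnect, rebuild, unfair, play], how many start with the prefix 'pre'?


Checking each word for prefix 'pre':
  'cat' -> no (count: 0)
  'unlike' -> no (count: 0)
  'unhappy' -> no (count: 0)
  'disobey' -> no (count: 0)
  'disconnect' -> no (count: 0)
  'rebuild' -> no (count: 0)
  'unfair' -> no (count: 0)
  'play' -> no (count: 0)
Total with prefix 'pre': 0

0


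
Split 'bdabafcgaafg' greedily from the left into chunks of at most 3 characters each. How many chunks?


'bdabafcgaafg' has 12 characters.
Chunking with max size 3:
  Chunk 1: 'bda' (positions 0-2)
  Chunk 2: 'baf' (positions 3-5)
  Chunk 3: 'cga' (positions 6-8)
  Chunk 4: 'afg' (positions 9-11)
Total chunks: ceil(12 / 3) = 4

4


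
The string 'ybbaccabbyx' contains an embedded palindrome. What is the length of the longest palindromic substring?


Scanning 'ybbaccabbyx' for palindromic substrings.
Substring at positions 0-9: 'ybbaccabby'.
Check: reverse('ybbaccabby') = 'ybbaccabby' -> palindrome confirmed.
Neighbouring characters ('-' / 'x') break symmetry, so it cannot extend further.
No longer palindromic substring exists; longest length = 10

10


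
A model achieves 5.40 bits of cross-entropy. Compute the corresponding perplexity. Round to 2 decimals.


Perplexity formula: PP = 2^H
H = 5.40
PP = 2^5.40
Decompose: 2^5.40 = 2^5 * 2^0.40
2^5 = 32, 2^0.40 ~ 1.3195079
PP ~ 32 * 1.3195079 = 42.2242528
Rounded to 2 decimals: 42.22

42.22


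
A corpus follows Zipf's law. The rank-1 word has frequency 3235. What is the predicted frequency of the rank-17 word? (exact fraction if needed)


Zipf's law: freq(rank) = f1 / rank
f1 = 3235, rank = 17
freq = 3235 / 17
GCD(3235, 17) = 1
Simplified: 3235/17

3235/17


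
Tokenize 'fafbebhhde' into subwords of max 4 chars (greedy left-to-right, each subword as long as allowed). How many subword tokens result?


'fafbebhhde' has 10 characters.
Chunking with max size 4:
  Chunk 1: 'fafb' (positions 0-3)
  Chunk 2: 'ebhh' (positions 4-7)
  Chunk 3: 'de' (positions 8-9)
Total chunks: ceil(10 / 4) = 3

3


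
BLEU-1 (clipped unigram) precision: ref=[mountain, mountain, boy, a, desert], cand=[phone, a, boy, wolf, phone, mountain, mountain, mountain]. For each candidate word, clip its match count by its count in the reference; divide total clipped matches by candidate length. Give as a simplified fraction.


Reference word counts: {'a': 1, 'boy': 1, 'desert': 1, 'mountain': 2}
Checking each candidate word (with clipping):
  'phone' -> not in reference -> no match (matches: 0)
  'a' -> in reference (ref count 1, used 1/1) -> match (matches: 1)
  'boy' -> in reference (ref count 1, used 1/1) -> match (matches: 2)
  'wolf' -> not in reference -> no match (matches: 2)
  'phone' -> not in reference -> no match (matches: 2)
  'mountain' -> in reference (ref count 2, used 1/2) -> match (matches: 3)
  'mountain' -> in reference (ref count 2, used 2/2) -> match (matches: 4)
  'mountain' -> ref count 2 already used up (2/2) -> clipped, no match (matches: 4)
Clipped matches: 4, Candidate length: 8
Precision = 4/8 = 1/2

1/2


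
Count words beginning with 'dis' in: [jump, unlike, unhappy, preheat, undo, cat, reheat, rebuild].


Checking each word for prefix 'dis':
  'jump' -> no (count: 0)
  'unlike' -> no (count: 0)
  'unhappy' -> no (count: 0)
  'preheat' -> no (count: 0)
  'undo' -> no (count: 0)
  'cat' -> no (count: 0)
  'reheat' -> no (count: 0)
  'rebuild' -> no (count: 0)
Total with prefix 'dis': 0

0


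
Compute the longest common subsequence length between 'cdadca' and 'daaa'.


DP table for LCS of 'cdadca' and 'daaa':
       d  a  a  a
    0  0  0  0  0
  c 0  0  0  0  0
  d 0  1  1  1  1
  a 0  1  2  2  2
  d 0  1  2  2  2
  c 0  1  2  2  2
  a 0  1  2  3  3
LCS: 'daa'
LCS length = 3

3


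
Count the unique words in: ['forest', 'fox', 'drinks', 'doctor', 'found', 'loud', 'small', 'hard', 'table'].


Listing all tokens and tracking unique types:
  Token 1: 'forest' -> NEW (unique so far: 1)
  Token 2: 'fox' -> NEW (unique so far: 2)
  Token 3: 'drinks' -> NEW (unique so far: 3)
  Token 4: 'doctor' -> NEW (unique so far: 4)
  Token 5: 'found' -> NEW (unique so far: 5)
  Token 6: 'loud' -> NEW (unique so far: 6)
  Token 7: 'small' -> NEW (unique so far: 7)
  Token 8: 'hard' -> NEW (unique so far: 8)
  Token 9: 'table' -> NEW (unique so far: 9)
Unique types: ('doctor', 'drinks', 'forest', 'found', 'fox', 'hard', 'loud', 'small', 'table')
Vocabulary size: 9

9


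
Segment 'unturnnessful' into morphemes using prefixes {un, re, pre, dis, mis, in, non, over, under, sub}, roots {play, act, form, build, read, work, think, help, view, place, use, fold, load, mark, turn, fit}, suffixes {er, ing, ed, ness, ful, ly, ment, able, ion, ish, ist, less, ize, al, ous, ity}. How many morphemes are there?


Segmenting 'unturnnessful' against the inventory:
  'un' -> prefix (morpheme 1)
  'turn' -> root (morpheme 2)
  'ness' -> suffix (morpheme 3)
  'ful' -> suffix (morpheme 4)
Total morphemes: 4

4


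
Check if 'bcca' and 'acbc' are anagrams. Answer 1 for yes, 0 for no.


Sort characters of 'bcca': 'abcc'
Sort characters of 'acbc': 'abcc'
Sorted forms match -> they ARE anagrams
Result: 1

1


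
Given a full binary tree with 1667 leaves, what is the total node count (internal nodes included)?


Leaf nodes (terminals): 1667
Internal nodes = n - 1 = 1667 - 1 = 1666
Total = leaves + internal = 1667 + 1666 = 3333

3333


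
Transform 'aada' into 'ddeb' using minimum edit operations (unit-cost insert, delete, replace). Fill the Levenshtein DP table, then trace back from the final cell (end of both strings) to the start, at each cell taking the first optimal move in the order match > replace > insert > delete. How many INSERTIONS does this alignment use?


Edit distance = 4. Backtracking from cell (4, 4) with preference match > replace > insert > delete,
then listing the resulting alignment 'aada' -> 'ddeb' left to right:
  Step 1: replace a->d
  Step 2: replace a->d
  Step 3: replace d->e
  Step 4: replace a->b
Total insertions: 0

0


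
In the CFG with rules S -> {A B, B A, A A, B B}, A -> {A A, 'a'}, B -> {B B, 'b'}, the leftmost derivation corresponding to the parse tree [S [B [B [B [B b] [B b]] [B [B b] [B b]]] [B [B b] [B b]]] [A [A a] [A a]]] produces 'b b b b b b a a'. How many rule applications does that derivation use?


Every bracketed nonterminal node [X ...] in the tree is produced by exactly one rule application.
Reading the tree off as a leftmost derivation:
  Step 1: S  =>  B A   (applied S -> B A)
  Step 2: B A  =>  B B A   (applied B -> B B)
  Step 3: B B A  =>  B B B A   (applied B -> B B)
  Step 4: B B B A  =>  B B B B A   (applied B -> B B)
  Step 5: B B B B A  =>  b B B B A   (applied B -> b)
  Step 6: b B B B A  =>  b b B B A   (applied B -> b)
  Step 7: b b B B A  =>  b b B B B A   (applied B -> B B)
  Step 8: b b B B B A  =>  b b b B B A   (applied B -> b)
  Step 9: b b b B B A  =>  b b b b B A   (applied B -> b)
  Step 10: b b b b B A  =>  b b b b B B A   (applied B -> B B)
  Step 11: b b b b B B A  =>  b b b b b B A   (applied B -> b)
  Step 12: b b b b b B A  =>  b b b b b b A   (applied B -> b)
  Step 13: b b b b b b A  =>  b b b b b b A A   (applied A -> A A)
  Step 14: b b b b b b A A  =>  b b b b b b a A   (applied A -> a)
  Step 15: b b b b b b a A  =>  b b b b b b a a   (applied A -> a)
Final yield: b b b b b b a a
Total rewrite steps: 15

15


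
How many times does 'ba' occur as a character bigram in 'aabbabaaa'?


Scanning 'aabbabaaa' for bigram 'ba':
  Position 0: 'aa' -> no
  Position 1: 'ab' -> no
  Position 2: 'bb' -> no
  Position 3: 'ba' -> MATCH
  Position 4: 'ab' -> no
  Position 5: 'ba' -> MATCH
  Position 6: 'aa' -> no
  Position 7: 'aa' -> no
Total matches: 2

2


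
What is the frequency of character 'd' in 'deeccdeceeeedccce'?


Scanning 'deeccdeceeeedccce' for 'd':
  Position 0: 'd' -> MATCH (count: 1)
  Position 5: 'd' -> MATCH (count: 2)
  Position 12: 'd' -> MATCH (count: 3)
Total occurrences of 'd': 3

3


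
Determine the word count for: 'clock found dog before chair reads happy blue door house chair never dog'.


Counting words by splitting on spaces:
  Word 1: 'clock'
  Word 2: 'found'
  Word 3: 'dog'
  Word 4: 'before'
  Word 5: 'chair'
  Word 6: 'reads'
  Word 7: 'happy'
  Word 8: 'blue'
  Word 9: 'door'
  Word 10: 'house'
  Word 11: 'chair'
  Word 12: 'never'
  Word 13: 'dog'
Total words: 13

13


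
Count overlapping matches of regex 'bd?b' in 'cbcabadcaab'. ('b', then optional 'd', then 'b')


Pattern: bd?b means 'b', then optional 'd', then 'b'.
Scanning 'cbcabadcaab' position-by-position:
  Pos 0: window 'cbc' -> no
  Pos 1: window 'bca' -> no
  Pos 2: window 'cab' -> no
  Pos 3: window 'aba' -> no
  Pos 4: window 'bad' -> no
  Pos 5: window 'adc' -> no
  Pos 6: window 'dca' -> no
  Pos 7: window 'caa' -> no
  Pos 8: window 'aab' -> no
  Pos 9: window 'ab' -> no
  Pos 10: window 'b' -> no
Total matches: 0

0


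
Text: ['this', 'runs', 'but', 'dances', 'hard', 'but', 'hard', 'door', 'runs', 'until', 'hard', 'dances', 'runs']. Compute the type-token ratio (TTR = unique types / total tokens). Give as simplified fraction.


Tokens: 13
Unique types: ('but', 'dances', 'door', 'hard', 'runs', 'this', 'until') = 7
TTR = 7/13
Already in lowest terms.

7/13


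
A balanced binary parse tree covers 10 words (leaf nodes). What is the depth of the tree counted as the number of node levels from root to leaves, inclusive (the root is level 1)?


In a balanced binary tree with n leaves the deepest leaf is ceil(log2(n)) edges below the root,
so counting node levels inclusive of root and leaves gives ceil(log2(n)) + 1 levels.
log2(10) = 3.3219
ceil(3.3219) = 4
levels = 4 + 1 = 5

5


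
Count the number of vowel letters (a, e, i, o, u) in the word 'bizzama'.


Scanning each character of 'bizzama':
  Position 1: 'b' -> consonant (running count: 0)
  Position 2: 'i' -> vowel (running count: 1)
  Position 3: 'z' -> consonant (running count: 1)
  Position 4: 'z' -> consonant (running count: 1)
  Position 5: 'a' -> vowel (running count: 2)
  Position 6: 'm' -> consonant (running count: 2)
  Position 7: 'a' -> vowel (running count: 3)
Total vowels: 3

3


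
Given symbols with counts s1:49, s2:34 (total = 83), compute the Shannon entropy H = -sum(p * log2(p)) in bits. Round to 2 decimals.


Computing entropy H = -sum(p_i * log2(p_i)):
  s1: p = 49/83 = 0.5904, -p*log2(p) = 0.4489
  s2: p = 34/83 = 0.4096, -p*log2(p) = 0.5274
H = sum of terms = 0.9763
Rounded to 2 decimals: 0.98

0.98


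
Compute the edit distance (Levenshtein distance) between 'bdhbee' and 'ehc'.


Building DP table for s1='bdhbee' (len 6) and s2='ehc' (len 3):
       e  h  c
    0  1  2  3
  b 1  1  2  3
  d 2  2  2  3
  h 3  3  2  3
  b 4  4  3  3
  e 5  4  4  4
  e 6  5  5  5
Edit distance = dp[6][3] = 5

5


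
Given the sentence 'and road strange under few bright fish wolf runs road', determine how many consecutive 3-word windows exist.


Word trigrams from [10] words:
  Trigram 1: (and road strange)
  Trigram 2: (road strange under)
  Trigram 3: (strange under few)
  Trigram 4: (under few bright)
  Trigram 5: (few bright fish)
  Trigram 6: (bright fish wolf)
  Trigram 7: (fish wolf runs)
  Trigram 8: (wolf runs road)
Total word trigrams: 10 - 2 = 8

8


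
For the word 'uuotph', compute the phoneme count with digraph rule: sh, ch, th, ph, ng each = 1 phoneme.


Parsing 'uuotph' greedily, digraphs first:
  'u' -> vowel phoneme (phonemes so far: 1)
  'u' -> vowel phoneme (phonemes so far: 2)
  'o' -> vowel phoneme (phonemes so far: 3)
  't' -> consonant phoneme (phonemes so far: 4)
  'ph' -> digraph (1 consonant phoneme) (phonemes so far: 5)
Total phonemes: 5

5


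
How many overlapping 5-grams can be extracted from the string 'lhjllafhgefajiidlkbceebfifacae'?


String 'lhjllafhgefajiidlkbceebfifacae' has length L = 30.
Number of overlapping n-grams = L - n + 1
Substituting: 30 - 5 + 1 = 26

26


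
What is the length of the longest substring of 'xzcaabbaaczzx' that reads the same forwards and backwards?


Scanning 'xzcaabbaaczzx' for palindromic substrings.
Substring at positions 1-10: 'zcaabbaacz'.
Check: reverse('zcaabbaacz') = 'zcaabbaacz' -> palindrome confirmed.
Neighbouring characters ('x' / 'z') break symmetry, so it cannot extend further.
No longer palindromic substring exists; longest length = 10

10


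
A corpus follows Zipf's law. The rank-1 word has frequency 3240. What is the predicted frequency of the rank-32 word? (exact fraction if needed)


Zipf's law: freq(rank) = f1 / rank
f1 = 3240, rank = 32
freq = 3240 / 32
GCD(3240, 32) = 8
Simplified: 405/4

405/4


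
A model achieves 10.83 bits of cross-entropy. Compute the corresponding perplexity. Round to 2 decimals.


Perplexity formula: PP = 2^H
H = 10.83
PP = 2^10.83
Decompose: 2^10.83 = 2^10 * 2^0.83
2^10 = 1024, 2^0.83 ~ 1.7776854
PP ~ 1024 * 1.7776854 = 1820.3498496
Rounded to 2 decimals: 1820.35

1820.35


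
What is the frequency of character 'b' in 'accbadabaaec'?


Scanning 'accbadabaaec' for 'b':
  Position 3: 'b' -> MATCH (count: 1)
  Position 7: 'b' -> MATCH (count: 2)
Total occurrences of 'b': 2

2


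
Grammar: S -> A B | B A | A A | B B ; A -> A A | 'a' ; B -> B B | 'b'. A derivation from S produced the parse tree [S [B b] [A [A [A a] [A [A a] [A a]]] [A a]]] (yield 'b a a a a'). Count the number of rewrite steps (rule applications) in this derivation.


Every bracketed nonterminal node [X ...] in the tree is produced by exactly one rule application.
Reading the tree off as a leftmost derivation:
  Step 1: S  =>  B A   (applied S -> B A)
  Step 2: B A  =>  b A   (applied B -> b)
  Step 3: b A  =>  b A A   (applied A -> A A)
  Step 4: b A A  =>  b A A A   (applied A -> A A)
  Step 5: b A A A  =>  b a A A   (applied A -> a)
  Step 6: b a A A  =>  b a A A A   (applied A -> A A)
  Step 7: b a A A A  =>  b a a A A   (applied A -> a)
  Step 8: b a a A A  =>  b a a a A   (applied A -> a)
  Step 9: b a a a A  =>  b a a a a   (applied A -> a)
Final yield: b a a a a
Total rewrite steps: 9

9


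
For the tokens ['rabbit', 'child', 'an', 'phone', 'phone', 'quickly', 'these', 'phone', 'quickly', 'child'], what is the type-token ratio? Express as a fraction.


Tokens: 10
Unique types: ('an', 'child', 'phone', 'quickly', 'rabbit', 'these') = 6
TTR = 6/10
Simplify: divide both by 2 -> 3/5
TTR = 3/5

3/5


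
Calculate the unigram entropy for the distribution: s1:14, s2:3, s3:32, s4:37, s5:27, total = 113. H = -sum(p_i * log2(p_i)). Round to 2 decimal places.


Computing entropy H = -sum(p_i * log2(p_i)):
  s1: p = 14/113 = 0.1239, -p*log2(p) = 0.3733
  s2: p = 3/113 = 0.0265, -p*log2(p) = 0.1390
  s3: p = 32/113 = 0.2832, -p*log2(p) = 0.5154
  s4: p = 37/113 = 0.3274, -p*log2(p) = 0.5274
  s5: p = 27/113 = 0.2389, -p*log2(p) = 0.4935
H = sum of terms = 2.0486
Rounded to 2 decimals: 2.05

2.05


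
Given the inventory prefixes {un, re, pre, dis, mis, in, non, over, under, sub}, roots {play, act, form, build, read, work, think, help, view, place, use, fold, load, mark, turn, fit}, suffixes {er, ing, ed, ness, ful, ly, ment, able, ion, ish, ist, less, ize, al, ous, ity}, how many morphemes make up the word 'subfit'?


Segmenting 'subfit' against the inventory:
  'sub' -> prefix (morpheme 1)
  'fit' -> root (morpheme 2)
Total morphemes: 2

2


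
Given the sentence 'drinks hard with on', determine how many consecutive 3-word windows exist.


Word trigrams from [4] words:
  Trigram 1: (drinks hard with)
  Trigram 2: (hard with on)
Total word trigrams: 4 - 2 = 2

2


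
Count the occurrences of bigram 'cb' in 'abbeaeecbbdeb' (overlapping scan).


Scanning 'abbeaeecbbdeb' for bigram 'cb':
  Position 0: 'ab' -> no
  Position 1: 'bb' -> no
  Position 2: 'be' -> no
  Position 3: 'ea' -> no
  Position 4: 'ae' -> no
  Position 5: 'ee' -> no
  Position 6: 'ec' -> no
  Position 7: 'cb' -> MATCH
  Position 8: 'bb' -> no
  Position 9: 'bd' -> no
  Position 10: 'de' -> no
  Position 11: 'eb' -> no
Total matches: 1

1


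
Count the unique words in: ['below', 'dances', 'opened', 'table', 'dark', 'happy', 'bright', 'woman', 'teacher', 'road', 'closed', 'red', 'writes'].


Listing all tokens and tracking unique types:
  Token 1: 'below' -> NEW (unique so far: 1)
  Token 2: 'dances' -> NEW (unique so far: 2)
  Token 3: 'opened' -> NEW (unique so far: 3)
  Token 4: 'table' -> NEW (unique so far: 4)
  Token 5: 'dark' -> NEW (unique so far: 5)
  Token 6: 'happy' -> NEW (unique so far: 6)
  Token 7: 'bright' -> NEW (unique so far: 7)
  Token 8: 'woman' -> NEW (unique so far: 8)
  Token 9: 'teacher' -> NEW (unique so far: 9)
  Token 10: 'road' -> NEW (unique so far: 10)
  Token 11: 'closed' -> NEW (unique so far: 11)
  Token 12: 'red' -> NEW (unique so far: 12)
  Token 13: 'writes' -> NEW (unique so far: 13)
Unique types: ('below', 'bright', 'closed', 'dances', 'dark', 'happy', 'opened', 'red', 'road', 'table', 'teacher', 'woman', 'writes')
Vocabulary size: 13

13
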